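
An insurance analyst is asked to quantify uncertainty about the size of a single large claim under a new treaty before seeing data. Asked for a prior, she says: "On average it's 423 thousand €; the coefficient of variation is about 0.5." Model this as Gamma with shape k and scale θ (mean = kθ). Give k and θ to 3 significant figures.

k ≈ 4, θ ≈ 106

For Gamma(k, scale θ): mean = kθ, variance = kθ², so CV = 1/√k.
CV = 0.5, hence k = 1/CV² = 4.
Then θ = mean/k = 423/4 = 106.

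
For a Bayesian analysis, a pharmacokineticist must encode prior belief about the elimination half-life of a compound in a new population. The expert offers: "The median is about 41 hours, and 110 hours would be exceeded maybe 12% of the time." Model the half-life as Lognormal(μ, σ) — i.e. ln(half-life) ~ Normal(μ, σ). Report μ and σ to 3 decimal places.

μ ≈ 3.714, σ ≈ 0.840

If T ~ Lognormal(μ,σ) then ln T ~ Normal(μ,σ), so the p-quantile of ln T is μ + z_p·σ.
ln(41) = 3.714 and ln(110) = 4.7; z_{0.5} = 0, z_{0.88} = 1.175.
σ = (4.7 − 3.714)/(1.175 − (0)) = 0.840.
μ = 3.714 − (0)·0.840 = 3.714.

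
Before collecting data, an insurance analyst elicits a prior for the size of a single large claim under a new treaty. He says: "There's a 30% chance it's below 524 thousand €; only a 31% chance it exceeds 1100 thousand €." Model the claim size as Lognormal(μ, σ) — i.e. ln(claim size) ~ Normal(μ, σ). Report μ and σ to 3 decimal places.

μ ≈ 6.643, σ ≈ 0.727

If T ~ Lognormal(μ,σ) then ln T ~ Normal(μ,σ), so the p-quantile of ln T is μ + z_p·σ.
ln(524) = 6.261 and ln(1100) = 7.003; z_{0.3} = -0.5244, z_{0.69} = 0.4959.
σ = (7.003 − 6.261)/(0.4959 − (-0.5244)) = 0.727.
μ = 6.261 − (-0.5244)·0.727 = 6.643.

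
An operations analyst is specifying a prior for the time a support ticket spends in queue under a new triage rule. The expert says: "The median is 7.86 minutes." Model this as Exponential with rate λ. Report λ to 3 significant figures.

λ ≈ 0.0882

Exponential median = ln 2 / λ, so λ = ln 2 / 7.86 = 0.0882.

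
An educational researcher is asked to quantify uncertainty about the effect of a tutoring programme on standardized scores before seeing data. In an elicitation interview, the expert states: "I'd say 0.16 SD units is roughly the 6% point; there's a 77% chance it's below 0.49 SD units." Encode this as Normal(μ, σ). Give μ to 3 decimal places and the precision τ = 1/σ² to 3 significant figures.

μ = 0.384, τ = 48.3

The p-quantile of Normal(μ,σ) is μ + z_p·σ, with z_{0.06} = -1.555 and z_{0.77} = 0.7388.
Eliminate σ: μ = (z₂·x₁ − z₁·x₂)/(z₂ − z₁) = (0.7388·0.16 − (-1.555)·0.49)/2.294 = 0.384.
Then σ = (x₂ − x₁)/(z₂ − z₁) = (0.49 − 0.16)/2.294 = 0.144.
Precision τ = 1/σ² = 1/0.1439² = 48.3.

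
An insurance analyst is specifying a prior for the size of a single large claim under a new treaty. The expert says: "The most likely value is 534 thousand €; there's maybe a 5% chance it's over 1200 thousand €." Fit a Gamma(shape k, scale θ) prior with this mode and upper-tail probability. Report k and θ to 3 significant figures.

Gamma(k,θ) with k>1 has mode (k−1)θ, so θ = 534/(k−1).
Need P(X < 1200) = 0.95 with θ tied to k this way. Start at k = 2, θ = 534: P(X<1200) ≈ 0.657.
Too low — raise k to concentrate. Iterating converges to k ≈ 5.19.
Then θ = 534/(5.19−1) ≈ 127.

k ≈ 5.19, θ ≈ 127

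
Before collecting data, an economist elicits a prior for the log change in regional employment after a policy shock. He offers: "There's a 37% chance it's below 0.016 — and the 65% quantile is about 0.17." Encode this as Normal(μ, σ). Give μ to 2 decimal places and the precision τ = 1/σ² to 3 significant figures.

μ = 0.09, τ = 21.7

For Normal(μ,σ), the p-quantile is μ + z_p·σ. Here z_{0.37} = -0.3319, z_{0.65} = 0.3853.
So 0.016 = μ − 0.3319σ and 0.17 = μ + 0.3853σ.
Subtracting: σ = (0.17 − 0.016)/(0.3853 − (-0.3319)) = 0.21.
Then μ = 0.016 − (-0.3319)·0.21 = 0.09.
Precision τ = 1/σ² = 1/0.2147² = 21.7.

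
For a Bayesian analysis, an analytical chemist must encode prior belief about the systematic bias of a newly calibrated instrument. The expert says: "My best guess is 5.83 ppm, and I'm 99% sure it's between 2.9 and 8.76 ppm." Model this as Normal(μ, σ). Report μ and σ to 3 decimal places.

A symmetric 99% interval runs μ ± z·σ with z = 2.576.
Half-width = 2.93, so σ = 2.93/2.576 = 1.137.
μ is the stated best guess, 5.830.

μ = 5.830, σ = 1.137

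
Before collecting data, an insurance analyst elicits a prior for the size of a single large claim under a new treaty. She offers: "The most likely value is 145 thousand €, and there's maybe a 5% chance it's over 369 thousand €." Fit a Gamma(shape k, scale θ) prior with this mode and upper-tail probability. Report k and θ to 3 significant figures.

Gamma(k,θ) with k>1 has mode (k−1)θ, so θ = 145/(k−1).
Need P(X < 369) = 0.95 with θ tied to k this way. Start at k = 2, θ = 145: P(X<369) ≈ 0.722.
Too low — raise k to concentrate. Iterating converges to k ≈ 4.11.
Then θ = 145/(4.11−1) ≈ 46.7.

k ≈ 4.11, θ ≈ 46.7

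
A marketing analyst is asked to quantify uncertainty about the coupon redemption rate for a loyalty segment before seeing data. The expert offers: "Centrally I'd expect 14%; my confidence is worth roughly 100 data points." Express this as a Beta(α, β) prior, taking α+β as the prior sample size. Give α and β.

Under the effective-sample-size interpretation, Beta(α, β) has prior mean α/(α+β) and prior sample size α+β.
So α+β = 100 and α/(α+β) = 0.14, giving α = 0.14·100 = 14 and β = 100 − 14 = 86.

α = 14, β = 86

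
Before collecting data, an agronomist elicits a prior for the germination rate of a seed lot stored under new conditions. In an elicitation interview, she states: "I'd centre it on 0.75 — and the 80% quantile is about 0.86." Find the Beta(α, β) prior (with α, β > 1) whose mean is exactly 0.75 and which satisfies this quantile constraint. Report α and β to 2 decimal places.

α ≈ 8.52, β ≈ 2.84

With mean 0.75 fixed, write α = 0.75s, β = 0.25s where s = α+β.
Need P(θ < 0.86) = 0.8 under Beta(0.75s, 0.25s). Normal approximation: (q−m)/√(m(1−m)/s) ≈ z_{0.8} = 0.842, so s ≈ 0.75·0.25·(0.842)²/(0.86−0.75)² = 11.0.
At s = 11.0: P(θ<0.86) ≈ 0.795. Adjusting to match 0.8 gives s ≈ 11.36.
So α = 0.75·11.36 ≈ 8.52, β = 0.25·11.36 ≈ 2.84.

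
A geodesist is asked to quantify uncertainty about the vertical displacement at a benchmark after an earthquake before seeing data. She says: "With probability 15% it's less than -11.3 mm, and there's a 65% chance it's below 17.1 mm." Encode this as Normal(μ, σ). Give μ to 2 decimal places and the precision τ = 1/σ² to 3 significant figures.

The p-quantile of Normal(μ,σ) is μ + z_p·σ, with z_{0.15} = -1.036 and z_{0.65} = 0.3853.
Eliminate σ: μ = (z₂·x₁ − z₁·x₂)/(z₂ − z₁) = (0.3853·-11.3 − (-1.036)·17.1)/1.422 = 9.40.
Then σ = (x₂ − x₁)/(z₂ − z₁) = (17.1 − -11.3)/1.422 = 19.98.
Precision τ = 1/σ² = 1/19.98² = 0.00251.

μ = 9.40, τ = 0.00251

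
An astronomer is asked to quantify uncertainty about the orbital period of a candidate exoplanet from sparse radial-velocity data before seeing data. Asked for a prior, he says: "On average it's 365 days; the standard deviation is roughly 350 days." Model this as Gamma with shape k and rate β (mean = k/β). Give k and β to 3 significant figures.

For Gamma(k, rate β): mean = k/β, variance = k/β², so CV = 1/√k.
CV = SD/mean = 350/365 = 0.9589, hence k = 1/CV² = 1.09.
Then β = k/mean = 1.09/365 = 0.00298.

k ≈ 1.09, β ≈ 0.00298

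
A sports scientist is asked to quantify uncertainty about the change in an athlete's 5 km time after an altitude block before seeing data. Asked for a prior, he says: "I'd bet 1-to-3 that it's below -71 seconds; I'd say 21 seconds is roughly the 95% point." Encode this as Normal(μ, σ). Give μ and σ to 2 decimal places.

μ = -44.25, σ = 39.67

For Normal(μ,σ), the p-quantile is μ + z_p·σ. Here z_{0.25} = -0.6745, z_{0.95} = 1.645.
So -71 = μ − 0.6745σ and 21 = μ + 1.645σ.
Subtracting: σ = (21 − -71)/(1.645 − (-0.6745)) = 39.67.
Then μ = -71 − (-0.6745)·39.67 = -44.25.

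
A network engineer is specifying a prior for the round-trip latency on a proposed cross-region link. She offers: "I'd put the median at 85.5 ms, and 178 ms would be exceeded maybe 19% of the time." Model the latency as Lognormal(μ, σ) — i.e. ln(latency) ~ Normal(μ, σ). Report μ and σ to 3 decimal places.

If T ~ Lognormal(μ,σ) then ln T ~ Normal(μ,σ), so the p-quantile of ln T is μ + z_p·σ.
ln(85.5) = 4.449 and ln(178) = 5.182; z_{0.5} = 0, z_{0.81} = 0.8779.
σ = (5.182 − 4.449)/(0.8779 − (0)) = 0.835.
μ = 4.449 − (0)·0.835 = 4.449.

μ ≈ 4.449, σ ≈ 0.835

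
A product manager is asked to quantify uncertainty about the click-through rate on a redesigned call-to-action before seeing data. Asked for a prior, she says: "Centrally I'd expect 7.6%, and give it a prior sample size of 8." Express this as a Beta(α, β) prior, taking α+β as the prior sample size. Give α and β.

α = 0.608, β = 7.392

Under the effective-sample-size interpretation, Beta(α, β) has prior mean α/(α+β) and prior sample size α+β.
So α+β = 8 and α/(α+β) = 0.076, giving α = 0.076·8 = 0.608 and β = 8 − 0.608 = 7.392.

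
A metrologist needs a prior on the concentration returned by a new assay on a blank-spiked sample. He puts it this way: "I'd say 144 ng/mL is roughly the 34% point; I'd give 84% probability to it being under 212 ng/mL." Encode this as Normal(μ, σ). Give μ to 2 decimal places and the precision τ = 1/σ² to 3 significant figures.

μ = 163.94, τ = 0.000428

The p-quantile of Normal(μ,σ) is μ + z_p·σ, with z_{0.34} = -0.4125 and z_{0.84} = 0.9945.
Eliminate σ: μ = (z₂·x₁ − z₁·x₂)/(z₂ − z₁) = (0.9945·144 − (-0.4125)·212)/1.407 = 163.94.
Then σ = (x₂ − x₁)/(z₂ − z₁) = (212 − 144)/1.407 = 48.33.
Precision τ = 1/σ² = 1/48.33² = 0.000428.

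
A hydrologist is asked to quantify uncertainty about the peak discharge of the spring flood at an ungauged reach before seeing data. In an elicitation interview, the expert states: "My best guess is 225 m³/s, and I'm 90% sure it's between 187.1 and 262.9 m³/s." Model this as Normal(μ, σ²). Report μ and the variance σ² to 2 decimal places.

μ = 225.00, σ² = 530.91

A symmetric 90% interval runs μ ± z·σ with z = 1.645.
Half-width = 37.9, so σ = 37.9/1.645 = 23.042 and σ² = 530.91.
μ is the stated best guess, 225.00.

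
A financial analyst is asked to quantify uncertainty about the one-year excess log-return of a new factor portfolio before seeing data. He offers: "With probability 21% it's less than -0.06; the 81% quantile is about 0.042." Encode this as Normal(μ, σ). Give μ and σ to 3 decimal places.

μ = -0.011, σ = 0.061

For Normal(μ,σ), the p-quantile is μ + z_p·σ. Here z_{0.21} = -0.8064, z_{0.81} = 0.8779.
So -0.06 = μ − 0.8064σ and 0.042 = μ + 0.8779σ.
Subtracting: σ = (0.042 − -0.06)/(0.8779 − (-0.8064)) = 0.061.
Then μ = -0.06 − (-0.8064)·0.061 = -0.011.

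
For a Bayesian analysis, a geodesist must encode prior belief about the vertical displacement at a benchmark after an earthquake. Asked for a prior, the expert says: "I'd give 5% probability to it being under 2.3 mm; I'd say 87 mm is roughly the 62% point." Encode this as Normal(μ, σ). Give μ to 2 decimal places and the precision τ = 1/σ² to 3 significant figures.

The p-quantile of Normal(μ,σ) is μ + z_p·σ, with z_{0.05} = -1.645 and z_{0.62} = 0.3055.
Eliminate σ: μ = (z₂·x₁ − z₁·x₂)/(z₂ − z₁) = (0.3055·2.3 − (-1.645)·87)/1.95 = 73.73.
Then σ = (x₂ − x₁)/(z₂ − z₁) = (87 − 2.3)/1.95 = 43.43.
Precision τ = 1/σ² = 1/43.43² = 0.00053.

μ = 73.73, τ = 0.00053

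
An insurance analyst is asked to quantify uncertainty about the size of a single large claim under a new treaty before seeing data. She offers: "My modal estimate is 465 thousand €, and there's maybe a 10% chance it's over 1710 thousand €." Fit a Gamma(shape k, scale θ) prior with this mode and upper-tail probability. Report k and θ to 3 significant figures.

k ≈ 2.1, θ ≈ 424

Gamma(k,θ) with k>1 has mode (k−1)θ, so θ = 465/(k−1).
Need P(X < 1710) = 0.9 with θ tied to k this way. Start at k = 2, θ = 465: P(X<1710) ≈ 0.882.
Too low — raise k to concentrate. Iterating converges to k ≈ 2.1.
Then θ = 465/(2.1−1) ≈ 424.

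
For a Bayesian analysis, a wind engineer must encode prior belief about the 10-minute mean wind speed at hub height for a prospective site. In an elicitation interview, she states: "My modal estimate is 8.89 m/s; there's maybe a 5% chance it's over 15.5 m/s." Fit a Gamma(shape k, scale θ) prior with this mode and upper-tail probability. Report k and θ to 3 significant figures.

k ≈ 10, θ ≈ 0.985

Gamma(k,θ) with k>1 has mode (k−1)θ, so θ = 8.89/(k−1).
Need P(X < 15.5) = 0.95 with θ tied to k this way. Start at k = 2, θ = 8.89: P(X<15.5) ≈ 0.520.
Too low — raise k to concentrate. Iterating converges to k ≈ 10.
Then θ = 8.89/(10−1) ≈ 0.985.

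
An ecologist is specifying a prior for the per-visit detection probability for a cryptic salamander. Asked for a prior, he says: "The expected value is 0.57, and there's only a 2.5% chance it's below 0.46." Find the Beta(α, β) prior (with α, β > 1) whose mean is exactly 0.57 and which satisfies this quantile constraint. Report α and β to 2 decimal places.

α ≈ 44.91, β ≈ 33.88

With mean 0.57 fixed, write α = 0.57s, β = 0.43s where s = α+β.
Need P(θ < 0.46) = 0.025 under Beta(0.57s, 0.43s). Normal approximation: (q−m)/√(m(1−m)/s) ≈ z_{0.025} = -1.96, so s ≈ 0.57·0.43·(-1.96)²/(0.46−0.57)² = 77.8.
At s = 77.8: P(θ<0.46) ≈ 0.026. Adjusting to match 0.025 gives s ≈ 78.80.
So α = 0.57·78.80 ≈ 44.91, β = 0.43·78.80 ≈ 33.88.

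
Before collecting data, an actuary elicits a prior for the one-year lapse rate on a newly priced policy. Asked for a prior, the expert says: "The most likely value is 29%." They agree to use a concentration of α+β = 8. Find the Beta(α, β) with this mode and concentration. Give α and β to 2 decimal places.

α = 2.74, β = 5.26

For α,β > 1 the Beta mode is (α−1)/(α+β−2). With α+β = 8, the mode is (α−1)/6.
Set (α−1)/6 = 0.29 → α = 1 + 0.29·6 = 2.74.
β = 8 − α = 5.26.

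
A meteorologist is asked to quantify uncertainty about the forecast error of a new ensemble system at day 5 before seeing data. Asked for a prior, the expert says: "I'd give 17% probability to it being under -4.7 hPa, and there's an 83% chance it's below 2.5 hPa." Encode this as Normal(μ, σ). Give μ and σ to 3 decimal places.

For Normal(μ,σ), the p-quantile is μ + z_p·σ. Here z_{0.17} = -0.9542, z_{0.83} = 0.9542.
So -4.7 = μ − 0.9542σ and 2.5 = μ + 0.9542σ.
Subtracting: σ = (2.5 − -4.7)/(0.9542 − (-0.9542)) = 3.773.
Then μ = -4.7 − (-0.9542)·3.773 = -1.100.

μ = -1.100, σ = 3.773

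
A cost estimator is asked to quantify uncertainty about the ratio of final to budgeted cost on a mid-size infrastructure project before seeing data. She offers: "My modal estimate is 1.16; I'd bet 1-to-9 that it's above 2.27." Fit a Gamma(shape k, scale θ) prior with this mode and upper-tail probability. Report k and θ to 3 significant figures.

k ≈ 5.25, θ ≈ 0.273

Gamma(k,θ) with k>1 has mode (k−1)θ, so θ = 1.16/(k−1).
Need P(X < 2.27) = 0.9 with θ tied to k this way. Start at k = 2, θ = 1.16: P(X<2.27) ≈ 0.582.
Too low — raise k to concentrate. Iterating converges to k ≈ 5.25.
Then θ = 1.16/(5.25−1) ≈ 0.273.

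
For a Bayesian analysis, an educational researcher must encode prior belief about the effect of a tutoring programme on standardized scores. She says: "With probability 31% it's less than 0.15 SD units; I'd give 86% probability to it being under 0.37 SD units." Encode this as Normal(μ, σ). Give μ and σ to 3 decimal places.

μ = 0.219, σ = 0.140

For Normal(μ,σ), the p-quantile is μ + z_p·σ. Here z_{0.31} = -0.4959, z_{0.86} = 1.08.
So 0.15 = μ − 0.4959σ and 0.37 = μ + 1.08σ.
Subtracting: σ = (0.37 − 0.15)/(1.08 − (-0.4959)) = 0.140.
Then μ = 0.15 − (-0.4959)·0.140 = 0.219.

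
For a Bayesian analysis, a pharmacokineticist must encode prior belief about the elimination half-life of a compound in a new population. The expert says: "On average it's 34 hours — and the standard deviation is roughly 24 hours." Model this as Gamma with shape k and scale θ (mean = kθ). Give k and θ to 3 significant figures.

k ≈ 2.01, θ ≈ 16.9

For Gamma(k, scale θ): mean = kθ, variance = kθ², so CV = 1/√k.
CV = SD/mean = 24/34 = 0.7059, hence k = 1/CV² = 2.01.
Then θ = mean/k = 34/2.01 = 16.9.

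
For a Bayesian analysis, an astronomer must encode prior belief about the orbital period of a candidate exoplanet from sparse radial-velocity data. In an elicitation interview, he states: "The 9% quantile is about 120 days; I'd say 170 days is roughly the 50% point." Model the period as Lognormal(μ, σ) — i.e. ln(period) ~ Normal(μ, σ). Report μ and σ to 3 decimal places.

μ ≈ 5.136, σ ≈ 0.260

If T ~ Lognormal(μ,σ) then ln T ~ Normal(μ,σ), so the p-quantile of ln T is μ + z_p·σ.
ln(120) = 4.787 and ln(170) = 5.136; z_{0.09} = -1.341, z_{0.5} = 0.
σ = (5.136 − 4.787)/(0 − (-1.341)) = 0.260.
μ = 4.787 − (-1.341)·0.260 = 5.136.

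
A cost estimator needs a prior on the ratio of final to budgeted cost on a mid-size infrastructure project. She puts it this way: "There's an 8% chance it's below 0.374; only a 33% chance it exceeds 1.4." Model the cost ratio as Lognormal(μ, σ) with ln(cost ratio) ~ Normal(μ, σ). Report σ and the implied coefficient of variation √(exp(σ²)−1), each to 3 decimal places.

σ ≈ 0.715, CV ≈ 0.818

If T ~ Lognormal(μ,σ) then ln T ~ Normal(μ,σ), so the p-quantile of ln T is μ + z_p·σ.
ln(0.374) = -0.9835 and ln(1.4) = 0.3365; z_{0.08} = -1.405, z_{0.67} = 0.4399.
σ = (0.3365 − -0.9835)/(0.4399 − (-1.405)) = 0.715.
μ = -0.9835 − (-1.405)·0.715 = 0.022.
CV = √(exp(σ²)−1) = √(exp(0.5119)−1) = 0.818.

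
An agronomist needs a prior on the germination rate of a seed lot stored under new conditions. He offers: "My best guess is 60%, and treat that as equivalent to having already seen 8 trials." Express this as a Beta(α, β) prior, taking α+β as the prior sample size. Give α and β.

α = 4.8, β = 3.2

Under the effective-sample-size interpretation, Beta(α, β) has prior mean α/(α+β) and prior sample size α+β.
So α+β = 8 and α/(α+β) = 0.6, giving α = 0.6·8 = 4.8 and β = 8 − 4.8 = 3.2.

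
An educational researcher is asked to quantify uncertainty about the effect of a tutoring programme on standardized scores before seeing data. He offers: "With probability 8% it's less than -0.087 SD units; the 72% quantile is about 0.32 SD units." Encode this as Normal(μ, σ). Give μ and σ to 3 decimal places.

The p-quantile of Normal(μ,σ) is μ + z_p·σ, with z_{0.08} = -1.405 and z_{0.72} = 0.5828.
Eliminate σ: μ = (z₂·x₁ − z₁·x₂)/(z₂ − z₁) = (0.5828·-0.087 − (-1.405)·0.32)/1.988 = 0.201.
Then σ = (x₂ − x₁)/(z₂ − z₁) = (0.32 − -0.087)/1.988 = 0.205.

μ = 0.201, σ = 0.205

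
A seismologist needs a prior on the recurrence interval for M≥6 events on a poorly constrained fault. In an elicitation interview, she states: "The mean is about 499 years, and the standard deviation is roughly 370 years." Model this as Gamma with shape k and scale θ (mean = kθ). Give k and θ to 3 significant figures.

k ≈ 1.82, θ ≈ 274

For Gamma(k, scale θ): mean = kθ, variance = kθ², so CV = 1/√k.
CV = SD/mean = 370/499 = 0.7415, hence k = 1/CV² = 1.82.
Then θ = mean/k = 499/1.82 = 274.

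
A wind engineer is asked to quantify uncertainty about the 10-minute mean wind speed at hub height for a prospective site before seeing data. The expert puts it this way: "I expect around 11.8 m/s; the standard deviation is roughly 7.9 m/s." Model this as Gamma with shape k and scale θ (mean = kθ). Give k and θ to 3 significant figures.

For Gamma(k, scale θ): mean = kθ, variance = kθ², so CV = 1/√k.
CV = SD/mean = 7.9/11.8 = 0.6695, hence k = 1/CV² = 2.23.
Then θ = mean/k = 11.8/2.23 = 5.29.

k ≈ 2.23, θ ≈ 5.29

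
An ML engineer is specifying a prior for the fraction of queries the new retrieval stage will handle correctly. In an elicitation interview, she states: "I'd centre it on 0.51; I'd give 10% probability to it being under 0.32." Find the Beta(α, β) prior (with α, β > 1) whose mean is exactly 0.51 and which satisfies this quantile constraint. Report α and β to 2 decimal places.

With mean 0.51 fixed, write α = 0.51s, β = 0.49s where s = α+β.
Need P(θ < 0.32) = 0.1 under Beta(0.51s, 0.49s). Normal approximation: (q−m)/√(m(1−m)/s) ≈ z_{0.1} = -1.28, so s ≈ 0.51·0.49·(-1.28)²/(0.32−0.51)² = 11.4.
At s = 11.4: P(θ<0.32) ≈ 0.097. Adjusting to match 0.1 gives s ≈ 11.06.
So α = 0.51·11.06 ≈ 5.64, β = 0.49·11.06 ≈ 5.42.

α ≈ 5.64, β ≈ 5.42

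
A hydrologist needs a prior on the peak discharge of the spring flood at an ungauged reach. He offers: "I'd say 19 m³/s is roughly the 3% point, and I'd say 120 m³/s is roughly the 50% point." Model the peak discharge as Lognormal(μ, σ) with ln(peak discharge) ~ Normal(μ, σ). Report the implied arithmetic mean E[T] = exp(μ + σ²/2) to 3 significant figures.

E[T] ≈ 194 m³/s

If T ~ Lognormal(μ,σ) then ln T ~ Normal(μ,σ), so the p-quantile of ln T is μ + z_p·σ.
ln(19) = 2.944 and ln(120) = 4.787; z_{0.03} = -1.881, z_{0.5} = 0.
σ = (4.787 − 2.944)/(0 − (-1.881)) = 0.980.
μ = 2.944 − (-1.881)·0.980 = 4.787.
E[T] = exp(μ + σ²/2) = exp(4.787 + 0.4801) = 194 m³/s.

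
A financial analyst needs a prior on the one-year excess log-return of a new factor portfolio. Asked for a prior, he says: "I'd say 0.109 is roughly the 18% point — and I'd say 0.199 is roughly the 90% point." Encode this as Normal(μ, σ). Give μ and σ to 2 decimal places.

The p-quantile of Normal(μ,σ) is μ + z_p·σ, with z_{0.18} = -0.9154 and z_{0.9} = 1.282.
Eliminate σ: μ = (z₂·x₁ − z₁·x₂)/(z₂ − z₁) = (1.282·0.109 − (-0.9154)·0.199)/2.197 = 0.15.
Then σ = (x₂ − x₁)/(z₂ − z₁) = (0.199 − 0.109)/2.197 = 0.04.

μ = 0.15, σ = 0.04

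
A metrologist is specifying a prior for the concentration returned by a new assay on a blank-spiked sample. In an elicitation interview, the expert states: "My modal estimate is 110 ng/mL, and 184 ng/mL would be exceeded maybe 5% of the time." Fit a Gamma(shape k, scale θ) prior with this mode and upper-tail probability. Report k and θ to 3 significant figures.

k ≈ 11.6, θ ≈ 10.4

Gamma(k,θ) with k>1 has mode (k−1)θ, so θ = 110/(k−1).
Need P(X < 184) = 0.95 with θ tied to k this way. Start at k = 2, θ = 110: P(X<184) ≈ 0.498.
Too low — raise k to concentrate. Iterating converges to k ≈ 11.6.
Then θ = 110/(11.6−1) ≈ 10.4.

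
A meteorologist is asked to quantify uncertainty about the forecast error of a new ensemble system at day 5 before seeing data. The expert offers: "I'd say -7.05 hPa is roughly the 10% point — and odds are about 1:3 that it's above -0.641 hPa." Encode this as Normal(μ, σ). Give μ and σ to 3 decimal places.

The p-quantile of Normal(μ,σ) is μ + z_p·σ, with z_{0.1} = -1.282 and z_{0.75} = 0.6745.
Eliminate σ: μ = (z₂·x₁ − z₁·x₂)/(z₂ − z₁) = (0.6745·-7.05 − (-1.282)·-0.641)/1.956 = -2.851.
Then σ = (x₂ − x₁)/(z₂ − z₁) = (-0.641 − -7.05)/1.956 = 3.277.

μ = -2.851, σ = 3.277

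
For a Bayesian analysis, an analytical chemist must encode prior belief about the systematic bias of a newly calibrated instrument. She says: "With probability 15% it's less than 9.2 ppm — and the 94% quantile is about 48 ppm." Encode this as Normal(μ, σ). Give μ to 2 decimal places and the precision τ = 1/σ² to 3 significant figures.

The p-quantile of Normal(μ,σ) is μ + z_p·σ, with z_{0.15} = -1.036 and z_{0.94} = 1.555.
Eliminate σ: μ = (z₂·x₁ − z₁·x₂)/(z₂ − z₁) = (1.555·9.2 − (-1.036)·48)/2.591 = 24.72.
Then σ = (x₂ − x₁)/(z₂ − z₁) = (48 − 9.2)/2.591 = 14.97.
Precision τ = 1/σ² = 1/14.97² = 0.00446.

μ = 24.72, τ = 0.00446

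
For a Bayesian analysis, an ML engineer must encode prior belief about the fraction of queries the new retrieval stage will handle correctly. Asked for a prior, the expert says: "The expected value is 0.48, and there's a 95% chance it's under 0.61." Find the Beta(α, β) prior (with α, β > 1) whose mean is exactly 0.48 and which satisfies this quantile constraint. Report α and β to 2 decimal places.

α ≈ 18.93, β ≈ 20.51

With mean 0.48 fixed, write α = 0.48s, β = 0.52s where s = α+β.
Need P(θ < 0.61) = 0.95 under Beta(0.48s, 0.52s). Normal approximation: (q−m)/√(m(1−m)/s) ≈ z_{0.95} = 1.64, so s ≈ 0.48·0.52·(1.64)²/(0.61−0.48)² = 40.0.
At s = 40.0: P(θ<0.61) ≈ 0.951. Adjusting to match 0.95 gives s ≈ 39.44.
So α = 0.48·39.44 ≈ 18.93, β = 0.52·39.44 ≈ 20.51.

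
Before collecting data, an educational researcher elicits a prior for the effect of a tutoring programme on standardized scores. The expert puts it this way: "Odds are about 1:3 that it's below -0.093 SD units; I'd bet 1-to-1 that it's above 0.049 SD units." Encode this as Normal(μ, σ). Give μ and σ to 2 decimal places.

μ = 0.05, σ = 0.21

The p-quantile of Normal(μ,σ) is μ + z_p·σ, with z_{0.25} = -0.6745 and z_{0.5} = 0.
Eliminate σ: μ = (z₂·x₁ − z₁·x₂)/(z₂ − z₁) = (0·-0.093 − (-0.6745)·0.049)/0.6745 = 0.05.
Then σ = (x₂ − x₁)/(z₂ − z₁) = (0.049 − -0.093)/0.6745 = 0.21.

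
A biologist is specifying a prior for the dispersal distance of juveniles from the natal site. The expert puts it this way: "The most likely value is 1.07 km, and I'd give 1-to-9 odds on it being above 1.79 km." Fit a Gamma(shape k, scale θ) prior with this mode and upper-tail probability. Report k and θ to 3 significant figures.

k ≈ 8.14, θ ≈ 0.15

Gamma(k,θ) with k>1 has mode (k−1)θ, so θ = 1.07/(k−1).
Need P(X < 1.79) = 0.9 with θ tied to k this way. Start at k = 2, θ = 1.07: P(X<1.79) ≈ 0.498.
Too low — raise k to concentrate. Iterating converges to k ≈ 8.14.
Then θ = 1.07/(8.14−1) ≈ 0.15.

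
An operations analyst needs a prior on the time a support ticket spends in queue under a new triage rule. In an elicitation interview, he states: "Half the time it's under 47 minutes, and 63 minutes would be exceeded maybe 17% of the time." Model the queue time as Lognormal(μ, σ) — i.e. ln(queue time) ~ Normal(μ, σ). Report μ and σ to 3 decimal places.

If T ~ Lognormal(μ,σ) then ln T ~ Normal(μ,σ), so the p-quantile of ln T is μ + z_p·σ.
ln(47) = 3.85 and ln(63) = 4.143; z_{0.5} = 0, z_{0.83} = 0.9542.
σ = (4.143 − 3.85)/(0.9542 − (0)) = 0.307.
μ = 3.85 − (0)·0.307 = 3.850.

μ ≈ 3.850, σ ≈ 0.307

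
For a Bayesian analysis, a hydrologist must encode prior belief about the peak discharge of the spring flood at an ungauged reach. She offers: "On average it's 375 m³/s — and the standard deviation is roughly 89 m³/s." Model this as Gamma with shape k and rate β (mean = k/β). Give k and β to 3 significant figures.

For Gamma(k, rate β): mean = k/β, variance = k/β², so CV = 1/√k.
CV = SD/mean = 89/375 = 0.2373, hence k = 1/CV² = 17.8.
Then β = k/mean = 17.8/375 = 0.0473.

k ≈ 17.8, β ≈ 0.0473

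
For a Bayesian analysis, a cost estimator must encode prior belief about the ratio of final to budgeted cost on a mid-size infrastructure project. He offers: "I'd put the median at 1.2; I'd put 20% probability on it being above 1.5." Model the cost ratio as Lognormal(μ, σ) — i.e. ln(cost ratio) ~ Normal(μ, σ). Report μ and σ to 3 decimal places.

If T ~ Lognormal(μ,σ) then ln T ~ Normal(μ,σ), so the p-quantile of ln T is μ + z_p·σ.
ln(1.2) = 0.1823 and ln(1.5) = 0.4055; z_{0.5} = 0, z_{0.8} = 0.8416.
σ = (0.4055 − 0.1823)/(0.8416 − (0)) = 0.265.
μ = 0.1823 − (0)·0.265 = 0.182.

μ ≈ 0.182, σ ≈ 0.265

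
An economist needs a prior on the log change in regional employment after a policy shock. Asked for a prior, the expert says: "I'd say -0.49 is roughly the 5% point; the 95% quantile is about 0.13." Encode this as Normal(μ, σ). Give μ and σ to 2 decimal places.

μ = -0.18, σ = 0.19

The p-quantile of Normal(μ,σ) is μ + z_p·σ, with z_{0.05} = -1.645 and z_{0.95} = 1.645.
Eliminate σ: μ = (z₂·x₁ − z₁·x₂)/(z₂ − z₁) = (1.645·-0.49 − (-1.645)·0.13)/3.29 = -0.18.
Then σ = (x₂ − x₁)/(z₂ − z₁) = (0.13 − -0.49)/3.29 = 0.19.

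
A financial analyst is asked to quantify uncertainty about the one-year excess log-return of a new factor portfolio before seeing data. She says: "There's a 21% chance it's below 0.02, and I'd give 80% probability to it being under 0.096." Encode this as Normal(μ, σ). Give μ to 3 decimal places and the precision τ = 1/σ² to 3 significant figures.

μ = 0.057, τ = 470

The p-quantile of Normal(μ,σ) is μ + z_p·σ, with z_{0.21} = -0.8064 and z_{0.8} = 0.8416.
Eliminate σ: μ = (z₂·x₁ − z₁·x₂)/(z₂ − z₁) = (0.8416·0.02 − (-0.8064)·0.096)/1.648 = 0.057.
Then σ = (x₂ − x₁)/(z₂ − z₁) = (0.096 − 0.02)/1.648 = 0.046.
Precision τ = 1/σ² = 1/0.04612² = 470.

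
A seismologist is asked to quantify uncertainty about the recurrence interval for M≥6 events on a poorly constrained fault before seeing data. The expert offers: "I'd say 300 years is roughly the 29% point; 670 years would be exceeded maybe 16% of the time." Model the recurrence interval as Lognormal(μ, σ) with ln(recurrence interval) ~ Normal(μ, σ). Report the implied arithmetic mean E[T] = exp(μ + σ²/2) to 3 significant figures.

If T ~ Lognormal(μ,σ) then ln T ~ Normal(μ,σ), so the p-quantile of ln T is μ + z_p·σ.
ln(300) = 5.704 and ln(670) = 6.507; z_{0.29} = -0.5534, z_{0.84} = 0.9945.
σ = (6.507 − 5.704)/(0.9945 − (-0.5534)) = 0.519.
μ = 5.704 − (-0.5534)·0.519 = 5.991.
E[T] = exp(μ + σ²/2) = exp(5.991 + 0.1347) = 458 years.

E[T] ≈ 458 years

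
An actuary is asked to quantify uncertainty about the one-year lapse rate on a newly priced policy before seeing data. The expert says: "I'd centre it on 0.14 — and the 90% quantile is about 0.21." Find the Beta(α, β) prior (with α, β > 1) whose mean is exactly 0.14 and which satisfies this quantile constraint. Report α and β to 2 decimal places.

With mean 0.14 fixed, write α = 0.14s, β = 0.86s where s = α+β.
Need P(θ < 0.21) = 0.9 under Beta(0.14s, 0.86s). Normal approximation: (q−m)/√(m(1−m)/s) ≈ z_{0.9} = 1.28, so s ≈ 0.14·0.86·(1.28)²/(0.21−0.14)² = 40.4.
At s = 40.4: P(θ<0.21) ≈ 0.893. Adjusting to match 0.9 gives s ≈ 43.28.
So α = 0.14·43.28 ≈ 6.06, β = 0.86·43.28 ≈ 37.22.

α ≈ 6.06, β ≈ 37.22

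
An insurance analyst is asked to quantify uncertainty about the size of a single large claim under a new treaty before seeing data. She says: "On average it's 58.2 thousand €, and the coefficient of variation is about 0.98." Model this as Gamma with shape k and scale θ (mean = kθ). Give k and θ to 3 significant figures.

k ≈ 1.04, θ ≈ 55.9

For Gamma(k, scale θ): mean = kθ, variance = kθ², so CV = 1/√k.
CV = 0.98, hence k = 1/CV² = 1.04.
Then θ = mean/k = 58.2/1.04 = 55.9.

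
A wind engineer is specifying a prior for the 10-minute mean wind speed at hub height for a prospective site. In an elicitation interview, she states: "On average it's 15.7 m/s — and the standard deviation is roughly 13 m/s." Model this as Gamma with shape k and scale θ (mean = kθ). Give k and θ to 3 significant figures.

For Gamma(k, scale θ): mean = kθ, variance = kθ², so CV = 1/√k.
CV = SD/mean = 13/15.7 = 0.828, hence k = 1/CV² = 1.46.
Then θ = mean/k = 15.7/1.46 = 10.8.

k ≈ 1.46, θ ≈ 10.8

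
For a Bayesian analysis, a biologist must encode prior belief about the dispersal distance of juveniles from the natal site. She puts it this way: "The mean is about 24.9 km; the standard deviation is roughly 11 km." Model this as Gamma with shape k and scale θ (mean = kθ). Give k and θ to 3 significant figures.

For Gamma(k, scale θ): mean = kθ, variance = kθ², so CV = 1/√k.
CV = SD/mean = 11/24.9 = 0.4418, hence k = 1/CV² = 5.12.
Then θ = mean/k = 24.9/5.12 = 4.86.

k ≈ 5.12, θ ≈ 4.86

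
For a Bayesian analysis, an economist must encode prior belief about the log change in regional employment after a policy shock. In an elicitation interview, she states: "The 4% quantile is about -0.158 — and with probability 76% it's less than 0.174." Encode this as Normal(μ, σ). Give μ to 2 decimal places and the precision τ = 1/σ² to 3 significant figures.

For Normal(μ,σ), the p-quantile is μ + z_p·σ. Here z_{0.04} = -1.751, z_{0.76} = 0.7063.
So -0.158 = μ − 1.751σ and 0.174 = μ + 0.7063σ.
Subtracting: σ = (0.174 − -0.158)/(0.7063 − (-1.751)) = 0.14.
Then μ = -0.158 − (-1.751)·0.14 = 0.08.
Precision τ = 1/σ² = 1/0.1351² = 54.8.

μ = 0.08, τ = 54.8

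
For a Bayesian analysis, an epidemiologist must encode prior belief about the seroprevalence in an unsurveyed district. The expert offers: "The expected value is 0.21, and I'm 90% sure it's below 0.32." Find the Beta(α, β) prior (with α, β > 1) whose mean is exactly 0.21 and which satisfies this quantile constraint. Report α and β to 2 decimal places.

α ≈ 5.03, β ≈ 18.94

With mean 0.21 fixed, write α = 0.21s, β = 0.79s where s = α+β.
Need P(θ < 0.32) = 0.9 under Beta(0.21s, 0.79s). Normal approximation: (q−m)/√(m(1−m)/s) ≈ z_{0.9} = 1.28, so s ≈ 0.21·0.79·(1.28)²/(0.32−0.21)² = 22.5.
At s = 22.5: P(θ<0.32) ≈ 0.894. Adjusting to match 0.9 gives s ≈ 23.97.
So α = 0.21·23.97 ≈ 5.03, β = 0.79·23.97 ≈ 18.94.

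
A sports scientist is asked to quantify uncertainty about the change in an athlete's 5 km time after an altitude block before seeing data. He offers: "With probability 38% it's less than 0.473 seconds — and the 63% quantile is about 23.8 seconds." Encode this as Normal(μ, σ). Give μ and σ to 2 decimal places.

For Normal(μ,σ), the p-quantile is μ + z_p·σ. Here z_{0.38} = -0.3055, z_{0.63} = 0.3319.
So 0.473 = μ − 0.3055σ and 23.8 = μ + 0.3319σ.
Subtracting: σ = (23.8 − 0.473)/(0.3319 − (-0.3055)) = 36.60.
Then μ = 0.473 − (-0.3055)·36.60 = 11.65.

μ = 11.65, σ = 36.60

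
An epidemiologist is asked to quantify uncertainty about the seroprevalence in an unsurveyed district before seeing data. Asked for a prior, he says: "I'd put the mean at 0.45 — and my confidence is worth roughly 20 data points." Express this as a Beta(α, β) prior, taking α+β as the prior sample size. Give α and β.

α = 9, β = 11

Under the effective-sample-size interpretation, Beta(α, β) has prior mean α/(α+β) and prior sample size α+β.
So α+β = 20 and α/(α+β) = 0.45, giving α = 0.45·20 = 9 and β = 20 − 9 = 11.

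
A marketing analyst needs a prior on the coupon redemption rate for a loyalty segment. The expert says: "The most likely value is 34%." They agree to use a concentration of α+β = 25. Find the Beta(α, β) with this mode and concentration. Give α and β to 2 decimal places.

α = 8.82, β = 16.18

For α,β > 1 the Beta mode is (α−1)/(α+β−2). With α+β = 25, the mode is (α−1)/23.
Set (α−1)/23 = 0.34 → α = 1 + 0.34·23 = 8.82.
β = 25 − α = 16.18.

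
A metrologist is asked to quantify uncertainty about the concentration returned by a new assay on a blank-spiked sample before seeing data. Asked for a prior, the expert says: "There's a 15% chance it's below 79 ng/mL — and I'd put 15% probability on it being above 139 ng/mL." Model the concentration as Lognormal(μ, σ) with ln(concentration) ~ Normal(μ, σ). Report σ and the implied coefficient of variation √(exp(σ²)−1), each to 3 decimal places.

If T ~ Lognormal(μ,σ) then ln T ~ Normal(μ,σ), so the p-quantile of ln T is μ + z_p·σ.
ln(79) = 4.369 and ln(139) = 4.934; z_{0.15} = -1.036, z_{0.85} = 1.036.
σ = (4.934 − 4.369)/(1.036 − (-1.036)) = 0.273.
μ = 4.369 − (-1.036)·0.273 = 4.652.
CV = √(exp(σ²)−1) = √(exp(0.0743)−1) = 0.278.

σ ≈ 0.273, CV ≈ 0.278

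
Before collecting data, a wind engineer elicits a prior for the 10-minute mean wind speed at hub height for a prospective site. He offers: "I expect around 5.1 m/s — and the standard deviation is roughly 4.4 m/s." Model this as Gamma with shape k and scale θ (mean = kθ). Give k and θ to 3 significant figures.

For Gamma(k, scale θ): mean = kθ, variance = kθ², so CV = 1/√k.
CV = SD/mean = 4.4/5.1 = 0.8627, hence k = 1/CV² = 1.34.
Then θ = mean/k = 5.1/1.34 = 3.8.

k ≈ 1.34, θ ≈ 3.8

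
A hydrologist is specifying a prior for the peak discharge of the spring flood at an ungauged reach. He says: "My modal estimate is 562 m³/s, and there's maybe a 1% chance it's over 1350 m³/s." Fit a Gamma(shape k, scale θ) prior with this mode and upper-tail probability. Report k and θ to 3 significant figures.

Gamma(k,θ) with k>1 has mode (k−1)θ, so θ = 562/(k−1).
Need P(X < 1350) = 0.99 with θ tied to k this way. Start at k = 2, θ = 562: P(X<1350) ≈ 0.692.
Too low — raise k to concentrate. Iterating converges to k ≈ 7.16.
Then θ = 562/(7.16−1) ≈ 91.2.

k ≈ 7.16, θ ≈ 91.2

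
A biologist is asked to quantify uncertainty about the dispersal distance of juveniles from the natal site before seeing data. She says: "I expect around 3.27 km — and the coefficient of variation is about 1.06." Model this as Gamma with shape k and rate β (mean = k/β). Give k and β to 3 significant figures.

For Gamma(k, rate β): mean = k/β, variance = k/β², so CV = 1/√k.
CV = 1.06, hence k = 1/CV² = 0.89.
Then β = k/mean = 0.89/3.27 = 0.272.

k ≈ 0.89, β ≈ 0.272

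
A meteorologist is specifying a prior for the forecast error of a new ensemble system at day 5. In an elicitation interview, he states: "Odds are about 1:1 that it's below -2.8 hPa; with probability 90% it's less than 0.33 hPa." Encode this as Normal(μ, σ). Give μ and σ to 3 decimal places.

μ = -2.800, σ = 2.442

The p-quantile of Normal(μ,σ) is μ + z_p·σ, with z_{0.5} = 0 and z_{0.9} = 1.282.
Eliminate σ: μ = (z₂·x₁ − z₁·x₂)/(z₂ − z₁) = (1.282·-2.8 − (0)·0.33)/1.282 = -2.800.
Then σ = (x₂ − x₁)/(z₂ − z₁) = (0.33 − -2.8)/1.282 = 2.442.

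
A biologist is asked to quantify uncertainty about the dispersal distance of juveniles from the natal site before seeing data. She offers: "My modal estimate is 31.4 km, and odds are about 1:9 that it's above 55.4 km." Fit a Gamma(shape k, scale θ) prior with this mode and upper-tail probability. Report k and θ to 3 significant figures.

Gamma(k,θ) with k>1 has mode (k−1)θ, so θ = 31.4/(k−1).
Need P(X < 55.4) = 0.9 with θ tied to k this way. Start at k = 2, θ = 31.4: P(X<55.4) ≈ 0.526.
Too low — raise k to concentrate. Iterating converges to k ≈ 6.9.
Then θ = 31.4/(6.9−1) ≈ 5.33.

k ≈ 6.9, θ ≈ 5.33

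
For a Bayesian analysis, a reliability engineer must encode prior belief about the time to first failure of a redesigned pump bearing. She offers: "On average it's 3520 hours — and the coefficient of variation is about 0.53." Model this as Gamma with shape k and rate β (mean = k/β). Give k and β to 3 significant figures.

k ≈ 3.56, β ≈ 0.00101

For Gamma(k, rate β): mean = k/β, variance = k/β², so CV = 1/√k.
CV = 0.53, hence k = 1/CV² = 3.56.
Then β = k/mean = 3.56/3520 = 0.00101.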